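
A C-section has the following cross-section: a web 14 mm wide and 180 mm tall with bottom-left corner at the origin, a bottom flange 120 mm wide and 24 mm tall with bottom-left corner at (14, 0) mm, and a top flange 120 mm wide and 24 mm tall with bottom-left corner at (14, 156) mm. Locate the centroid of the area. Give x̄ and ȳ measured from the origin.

web: A = 14 × 180 = 2520.00, centroid at (7.00, 90.00).
bottom flange: A = 120 × 24 = 2880.00, centroid at (74.00, 12.00).
top flange: A = 120 × 24 = 2880.00, centroid at (74.00, 168.00).
ΣA = 8280.00 mm²
ΣAx̄ = (2520.00)(7.00) + (2880.00)(74.00) + (2880.00)(74.00) = 443880.00 mm³
ΣAȳ = (2520.00)(90.00) + (2880.00)(12.00) + (2880.00)(168.00) = 745200.00 mm³
x̄ = 443880.00 / 8280.00 = 53.61 mm
ȳ = 745200.00 / 8280.00 = 90.00 mm

x̄ = 53.61 mm, ȳ = 90.00 mm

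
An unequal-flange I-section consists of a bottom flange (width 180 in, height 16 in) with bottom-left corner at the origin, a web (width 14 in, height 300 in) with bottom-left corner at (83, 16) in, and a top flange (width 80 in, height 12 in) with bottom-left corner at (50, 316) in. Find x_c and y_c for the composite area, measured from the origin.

Part | A | x̄ᵢ | ȳᵢ | A·x̄ᵢ | A·ȳᵢ
bottom flange | 2880.00 | 90.00 | 8.00 | 259200.00 | 23040.00
web | 4200.00 | 90.00 | 166.00 | 378000.00 | 697200.00
top flange | 960.00 | 90.00 | 322.00 | 86400.00 | 309120.00
Σ | 8040.00 |  |  | 723600.00 | 1029360.00
x_c = 723600.00 / 8040.00 = 90.00 in
y_c = 1029360.00 / 8040.00 = 128.03 in

x_c = 90.00 in, y_c = 128.03 in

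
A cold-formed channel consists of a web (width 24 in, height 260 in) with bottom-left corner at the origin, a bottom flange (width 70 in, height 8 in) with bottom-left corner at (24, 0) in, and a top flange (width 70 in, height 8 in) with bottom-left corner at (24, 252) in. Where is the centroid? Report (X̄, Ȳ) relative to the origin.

web: A = 24 × 260 = 6240.00, centroid at (12.00, 130.00).
bottom flange: A = 70 × 8 = 560.00, centroid at (59.00, 4.00).
top flange: A = 70 × 8 = 560.00, centroid at (59.00, 256.00).
ΣA = 7360.00 in²
ΣAX̄ = (6240.00)(12.00) + (560.00)(59.00) + (560.00)(59.00) = 140960.00 in³
ΣAȲ = (6240.00)(130.00) + (560.00)(4.00) + (560.00)(256.00) = 956800.00 in³
X̄ = 140960.00 / 7360.00 = 19.15 in
Ȳ = 956800.00 / 7360.00 = 130.00 in

X̄ = 19.15 in, Ȳ = 130.00 in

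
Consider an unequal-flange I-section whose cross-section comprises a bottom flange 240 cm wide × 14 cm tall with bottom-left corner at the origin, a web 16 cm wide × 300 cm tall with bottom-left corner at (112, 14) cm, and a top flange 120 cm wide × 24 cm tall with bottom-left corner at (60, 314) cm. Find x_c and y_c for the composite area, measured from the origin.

x_c = 120.00 cm, y_c = 158.48 cm

Part | A | x̄ᵢ | ȳᵢ | A·x̄ᵢ | A·ȳᵢ
bottom flange | 3360.00 | 120.00 | 7.00 | 403200.00 | 23520.00
web | 4800.00 | 120.00 | 164.00 | 576000.00 | 787200.00
top flange | 2880.00 | 120.00 | 326.00 | 345600.00 | 938880.00
Σ | 11040.00 |  |  | 1324800.00 | 1749600.00
x_c = 1324800.00 / 11040.00 = 120.00 cm
y_c = 1749600.00 / 11040.00 = 158.48 cm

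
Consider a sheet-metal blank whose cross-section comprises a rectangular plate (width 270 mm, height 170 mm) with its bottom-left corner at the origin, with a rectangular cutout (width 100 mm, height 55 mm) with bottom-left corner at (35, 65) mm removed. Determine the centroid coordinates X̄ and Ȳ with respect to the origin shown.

plate: A = 270 × 170 = 45900.00, centroid at (135.00, 85.00).
hole: A = −(100 × 55) = -5500.00, centroid at (85.00, 92.50).
ΣA = 40400.00 mm²
ΣAX̄ = (45900.00)(135.00) + (-5500.00)(85.00) = 5729000.00 mm³
ΣAȲ = (45900.00)(85.00) + (-5500.00)(92.50) = 3392750.00 mm³
X̄ = 5729000.00 / 40400.00 = 141.81 mm
Ȳ = 3392750.00 / 40400.00 = 83.98 mm

X̄ = 141.81 mm, Ȳ = 83.98 mm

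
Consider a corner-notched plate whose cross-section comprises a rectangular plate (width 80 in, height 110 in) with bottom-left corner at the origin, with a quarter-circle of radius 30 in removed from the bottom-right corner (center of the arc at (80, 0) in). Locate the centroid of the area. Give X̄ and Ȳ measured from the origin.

Part | A | x̄ᵢ | ȳᵢ | A·x̄ᵢ | A·ȳᵢ
plate | 8800.00 | 40.00 | 55.00 | 352000.00 | 484000.00
removed quarter-circle | -706.86 | 67.27 | 12.73 | -47548.67 | -9000.00
Σ | 8093.14 |  |  | 304451.33 | 475000.00
X̄ = 304451.33 / 8093.14 = 37.62 in
Ȳ = 475000.00 / 8093.14 = 58.69 in

X̄ = 37.62 in, Ȳ = 58.69 in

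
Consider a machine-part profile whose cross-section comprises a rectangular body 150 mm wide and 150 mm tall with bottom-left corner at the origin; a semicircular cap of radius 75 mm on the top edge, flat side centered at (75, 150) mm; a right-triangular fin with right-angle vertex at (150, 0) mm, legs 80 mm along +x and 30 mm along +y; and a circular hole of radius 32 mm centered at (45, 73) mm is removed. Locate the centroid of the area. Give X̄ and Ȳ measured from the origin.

Part | A | x̄ᵢ | ȳᵢ | A·x̄ᵢ | A·ȳᵢ
rectangular body | 22500.00 | 75.00 | 75.00 | 1687500.00 | 1687500.00
semicircular top | 8835.73 | 75.00 | 181.83 | 662679.70 | 1606609.40
triangular fin | 1200.00 | 176.67 | 10.00 | 212000.00 | 12000.00
hole | -3216.99 | 45.00 | 73.00 | -144764.59 | -234840.33
Σ | 29318.74 |  |  | 2417415.11 | 3071269.07
X̄ = 2417415.11 / 29318.74 = 82.45 mm
Ȳ = 3071269.07 / 29318.74 = 104.75 mm

X̄ = 82.45 mm, Ȳ = 104.75 mm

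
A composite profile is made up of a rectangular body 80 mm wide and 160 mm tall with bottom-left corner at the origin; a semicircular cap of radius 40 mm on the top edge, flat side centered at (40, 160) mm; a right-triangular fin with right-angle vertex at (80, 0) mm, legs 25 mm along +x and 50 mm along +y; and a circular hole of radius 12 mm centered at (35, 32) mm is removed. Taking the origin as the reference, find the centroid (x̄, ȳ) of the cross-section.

rectangular body: A = 80 × 160 = 12800.00, centroid at (40.00, 80.00).
semicircular top: A = ½π·40² = 2513.27, centroid at (40.00, 176.98).
triangular fin: A = ½·25·50 = 625.00, centroid at (88.33, 16.67).
hole: A = −π·12² = -452.39, centroid at (35.00, 32.00).
ΣA = 15485.88 mm²
ΣAx̄ = (12800.00)(40.00) + (2513.27)(40.00) + (625.00)(88.33) + (-452.39)(35.00) = 651905.67 mm³
ΣAȳ = (12800.00)(80.00) + (2513.27)(176.98) + (625.00)(16.67) + (-452.39)(32.00) = 1464730.73 mm³
x̄ = 651905.67 / 15485.88 = 42.10 mm
ȳ = 1464730.73 / 15485.88 = 94.58 mm

x̄ = 42.10 mm, ȳ = 94.58 mm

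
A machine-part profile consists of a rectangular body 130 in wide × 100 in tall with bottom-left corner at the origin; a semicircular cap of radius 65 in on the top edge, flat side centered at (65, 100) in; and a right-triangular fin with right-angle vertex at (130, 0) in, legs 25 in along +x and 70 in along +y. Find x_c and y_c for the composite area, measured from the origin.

x_c = 68.13 in, y_c = 73.97 in

rectangular body: A = 130 × 100 = 13000.00, centroid at (65.00, 50.00).
semicircular top: A = ½π·65² = 6636.61, centroid at (65.00, 127.59).
triangular fin: A = ½·25·70 = 875.00, centroid at (138.33, 23.33).
ΣA = 20511.61 in²
ΣAx_c = (13000.00)(65.00) + (6636.61)(65.00) + (875.00)(138.33) = 1397421.61 in³
ΣAy_c = (13000.00)(50.00) + (6636.61)(127.59) + (875.00)(23.33) = 1517161.45 in³
x_c = 1397421.61 / 20511.61 = 68.13 in
y_c = 1517161.45 / 20511.61 = 73.97 in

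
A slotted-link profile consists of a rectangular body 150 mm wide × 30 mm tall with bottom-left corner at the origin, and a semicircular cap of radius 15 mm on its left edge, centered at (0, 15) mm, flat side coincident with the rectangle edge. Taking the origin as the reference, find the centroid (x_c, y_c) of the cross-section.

x_c = 69.07 mm, y_c = 15.00 mm

rectangular body: A = 150 × 30 = 4500.00, centroid at (75.00, 15.00).
semicircular end: A = ½π·15² = 353.43, centroid at (-6.37, 15.00).
ΣA = 4853.43 mm², ΣAx_c = 335250.00 mm³, ΣAy_c = 72801.44 mm³.
x_c = 335250.00/4853.43 = 69.07 mm; y_c = 72801.44/4853.43 = 15.00 mm.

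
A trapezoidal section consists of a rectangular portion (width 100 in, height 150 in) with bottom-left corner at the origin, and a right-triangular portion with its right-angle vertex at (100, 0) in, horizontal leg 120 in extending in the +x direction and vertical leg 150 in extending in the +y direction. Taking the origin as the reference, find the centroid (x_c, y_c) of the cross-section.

x_c = 83.75 in, y_c = 65.62 in

rectangular portion: A = 100 × 150 = 15000.00, centroid at (50.00, 75.00).
triangular portion: A = ½·120·150 = 9000.00, centroid at (140.00, 50.00).
ΣA = 24000.00 in², ΣAx_c = 2010000.00 in³, ΣAy_c = 1575000.00 in³.
x_c = 2010000.00/24000.00 = 83.75 in; y_c = 1575000.00/24000.00 = 65.62 in.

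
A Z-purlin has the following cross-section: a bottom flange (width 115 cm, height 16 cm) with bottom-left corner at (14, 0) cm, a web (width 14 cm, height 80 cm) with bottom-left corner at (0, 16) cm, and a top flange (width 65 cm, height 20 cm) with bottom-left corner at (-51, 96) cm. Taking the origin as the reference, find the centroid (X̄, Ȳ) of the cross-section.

X̄ = 27.08 cm, Ȳ = 50.53 cm

bottom flange: A = 115 × 16 = 1840.00, centroid at (71.50, 8.00).
web: A = 14 × 80 = 1120.00, centroid at (7.00, 56.00).
top flange: A = 65 × 20 = 1300.00, centroid at (-18.50, 106.00).
ΣA = 4260.00 cm², ΣAX̄ = 115350.00 cm³, ΣAȲ = 215240.00 cm³.
X̄ = 115350.00/4260.00 = 27.08 cm; Ȳ = 215240.00/4260.00 = 50.53 cm.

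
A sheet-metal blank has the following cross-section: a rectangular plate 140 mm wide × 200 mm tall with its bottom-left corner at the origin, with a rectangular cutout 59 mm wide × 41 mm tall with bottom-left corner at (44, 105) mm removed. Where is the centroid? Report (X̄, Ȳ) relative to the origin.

plate: A = 140 × 200 = 28000.00, centroid at (70.00, 100.00).
hole: A = −(59 × 41) = -2419.00, centroid at (73.50, 125.50).
ΣA = 25581.00 mm², ΣAX̄ = 1782203.50 mm³, ΣAȲ = 2496415.50 mm³.
X̄ = 1782203.50/25581.00 = 69.67 mm; Ȳ = 2496415.50/25581.00 = 97.59 mm.

X̄ = 69.67 mm, Ȳ = 97.59 mm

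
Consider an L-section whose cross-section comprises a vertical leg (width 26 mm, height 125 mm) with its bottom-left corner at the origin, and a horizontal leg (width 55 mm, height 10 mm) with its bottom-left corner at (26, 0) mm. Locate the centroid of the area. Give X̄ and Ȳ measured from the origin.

Part | A | x̄ᵢ | ȳᵢ | A·x̄ᵢ | A·ȳᵢ
vertical leg | 3250.00 | 13.00 | 62.50 | 42250.00 | 203125.00
horizontal leg | 550.00 | 53.50 | 5.00 | 29425.00 | 2750.00
Σ | 3800.00 |  |  | 71675.00 | 205875.00
X̄ = 71675.00 / 3800.00 = 18.86 mm
Ȳ = 205875.00 / 3800.00 = 54.18 mm

X̄ = 18.86 mm, Ȳ = 54.18 mm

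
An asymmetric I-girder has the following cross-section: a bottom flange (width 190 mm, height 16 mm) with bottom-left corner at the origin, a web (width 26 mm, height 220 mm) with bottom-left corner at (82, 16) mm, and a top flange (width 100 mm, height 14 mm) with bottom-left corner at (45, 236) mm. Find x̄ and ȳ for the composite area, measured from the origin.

x̄ = 95.00 mm, ȳ = 106.81 mm

bottom flange: A = 190 × 16 = 3040.00, centroid at (95.00, 8.00).
web: A = 26 × 220 = 5720.00, centroid at (95.00, 126.00).
top flange: A = 100 × 14 = 1400.00, centroid at (95.00, 243.00).
ΣA = 10160.00 mm²
ΣAx̄ = (3040.00)(95.00) + (5720.00)(95.00) + (1400.00)(95.00) = 965200.00 mm³
ΣAȳ = (3040.00)(8.00) + (5720.00)(126.00) + (1400.00)(243.00) = 1085240.00 mm³
x̄ = 965200.00 / 10160.00 = 95.00 mm
ȳ = 1085240.00 / 10160.00 = 106.81 mm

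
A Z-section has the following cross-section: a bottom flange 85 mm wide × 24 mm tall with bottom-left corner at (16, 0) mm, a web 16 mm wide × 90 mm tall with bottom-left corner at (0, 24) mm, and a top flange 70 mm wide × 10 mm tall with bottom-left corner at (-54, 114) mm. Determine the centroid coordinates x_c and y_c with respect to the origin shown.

bottom flange: A = 85 × 24 = 2040.00, centroid at (58.50, 12.00).
web: A = 16 × 90 = 1440.00, centroid at (8.00, 69.00).
top flange: A = 70 × 10 = 700.00, centroid at (-19.00, 119.00).
ΣA = 4180.00 mm²
ΣAx_c = (2040.00)(58.50) + (1440.00)(8.00) + (700.00)(-19.00) = 117560.00 mm³
ΣAy_c = (2040.00)(12.00) + (1440.00)(69.00) + (700.00)(119.00) = 207140.00 mm³
x_c = 117560.00 / 4180.00 = 28.12 mm
y_c = 207140.00 / 4180.00 = 49.56 mm

x_c = 28.12 mm, y_c = 49.56 mm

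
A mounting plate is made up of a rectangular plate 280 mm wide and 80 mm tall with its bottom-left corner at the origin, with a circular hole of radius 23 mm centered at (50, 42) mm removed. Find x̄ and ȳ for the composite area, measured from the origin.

plate: A = 280 × 80 = 22400.00, centroid at (140.00, 40.00).
hole: A = −π·23² = -1661.90, centroid at (50.00, 42.00).
ΣA = 20738.10 mm²
ΣAx̄ = (22400.00)(140.00) + (-1661.90)(50.00) = 3052904.87 mm³
ΣAȳ = (22400.00)(40.00) + (-1661.90)(42.00) = 826200.09 mm³
x̄ = 3052904.87 / 20738.10 = 147.21 mm
ȳ = 826200.09 / 20738.10 = 39.84 mm

x̄ = 147.21 mm, ȳ = 39.84 mm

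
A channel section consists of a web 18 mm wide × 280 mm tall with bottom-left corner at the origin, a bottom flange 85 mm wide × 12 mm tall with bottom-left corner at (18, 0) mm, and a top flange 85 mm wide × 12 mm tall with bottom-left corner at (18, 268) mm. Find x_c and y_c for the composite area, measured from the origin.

x_c = 23.84 mm, y_c = 140.00 mm

web: A = 18 × 280 = 5040.00, centroid at (9.00, 140.00).
bottom flange: A = 85 × 12 = 1020.00, centroid at (60.50, 6.00).
top flange: A = 85 × 12 = 1020.00, centroid at (60.50, 274.00).
ΣA = 7080.00 mm², ΣAx_c = 168780.00 mm³, ΣAy_c = 991200.00 mm³.
x_c = 168780.00/7080.00 = 23.84 mm; y_c = 991200.00/7080.00 = 140.00 mm.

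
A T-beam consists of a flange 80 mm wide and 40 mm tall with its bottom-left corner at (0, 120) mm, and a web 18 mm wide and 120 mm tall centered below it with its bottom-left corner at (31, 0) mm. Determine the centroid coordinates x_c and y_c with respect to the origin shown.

web: A = 18 × 120 = 2160.00, centroid at (40.00, 60.00).
flange: A = 80 × 40 = 3200.00, centroid at (40.00, 140.00).
ΣA = 5360.00 mm², ΣAx_c = 214400.00 mm³, ΣAy_c = 577600.00 mm³.
x_c = 214400.00/5360.00 = 40.00 mm; y_c = 577600.00/5360.00 = 107.76 mm.

x_c = 40.00 mm, y_c = 107.76 mm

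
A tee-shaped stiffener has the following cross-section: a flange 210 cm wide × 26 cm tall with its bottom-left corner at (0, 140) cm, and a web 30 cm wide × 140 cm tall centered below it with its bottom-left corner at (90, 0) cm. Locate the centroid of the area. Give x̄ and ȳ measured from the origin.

x̄ = 105.00 cm, ȳ = 116.91 cm

web: A = 30 × 140 = 4200.00, centroid at (105.00, 70.00).
flange: A = 210 × 26 = 5460.00, centroid at (105.00, 153.00).
ΣA = 9660.00 cm²
ΣAx̄ = (4200.00)(105.00) + (5460.00)(105.00) = 1014300.00 cm³
ΣAȳ = (4200.00)(70.00) + (5460.00)(153.00) = 1129380.00 cm³
x̄ = 1014300.00 / 9660.00 = 105.00 cm
ȳ = 1129380.00 / 9660.00 = 116.91 cm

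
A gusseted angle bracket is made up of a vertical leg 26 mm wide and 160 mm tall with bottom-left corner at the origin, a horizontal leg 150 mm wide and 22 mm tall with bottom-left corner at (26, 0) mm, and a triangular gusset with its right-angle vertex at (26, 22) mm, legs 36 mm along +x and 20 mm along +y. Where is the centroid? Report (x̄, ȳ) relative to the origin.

vertical leg: A = 26 × 160 = 4160.00, centroid at (13.00, 80.00).
horizontal leg: A = 150 × 22 = 3300.00, centroid at (101.00, 11.00).
gusset: A = ½·36·20 = 360.00, centroid at (38.00, 28.67).
ΣA = 7820.00 mm²
ΣAx̄ = (4160.00)(13.00) + (3300.00)(101.00) + (360.00)(38.00) = 401060.00 mm³
ΣAȳ = (4160.00)(80.00) + (3300.00)(11.00) + (360.00)(28.67) = 379420.00 mm³
x̄ = 401060.00 / 7820.00 = 51.29 mm
ȳ = 379420.00 / 7820.00 = 48.52 mm

x̄ = 51.29 mm, ȳ = 48.52 mm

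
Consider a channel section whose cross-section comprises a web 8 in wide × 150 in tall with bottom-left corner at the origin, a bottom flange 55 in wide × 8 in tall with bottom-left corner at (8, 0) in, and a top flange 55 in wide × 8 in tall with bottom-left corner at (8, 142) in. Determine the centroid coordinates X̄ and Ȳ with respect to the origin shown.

X̄ = 17.33 in, Ȳ = 75.00 in

web: A = 8 × 150 = 1200.00, centroid at (4.00, 75.00).
bottom flange: A = 55 × 8 = 440.00, centroid at (35.50, 4.00).
top flange: A = 55 × 8 = 440.00, centroid at (35.50, 146.00).
ΣA = 2080.00 in²
ΣAX̄ = (1200.00)(4.00) + (440.00)(35.50) + (440.00)(35.50) = 36040.00 in³
ΣAȲ = (1200.00)(75.00) + (440.00)(4.00) + (440.00)(146.00) = 156000.00 in³
X̄ = 36040.00 / 2080.00 = 17.33 in
Ȳ = 156000.00 / 2080.00 = 75.00 in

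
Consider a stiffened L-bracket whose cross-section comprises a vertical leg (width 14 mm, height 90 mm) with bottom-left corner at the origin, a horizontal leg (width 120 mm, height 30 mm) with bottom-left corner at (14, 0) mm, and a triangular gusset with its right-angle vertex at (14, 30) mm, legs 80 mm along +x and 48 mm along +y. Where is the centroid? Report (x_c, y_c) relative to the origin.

x_c = 52.11 mm, y_c = 29.35 mm

vertical leg: A = 14 × 90 = 1260.00, centroid at (7.00, 45.00).
horizontal leg: A = 120 × 30 = 3600.00, centroid at (74.00, 15.00).
gusset: A = ½·80·48 = 1920.00, centroid at (40.67, 46.00).
ΣA = 6780.00 mm²
ΣAx_c = (1260.00)(7.00) + (3600.00)(74.00) + (1920.00)(40.67) = 353300.00 mm³
ΣAy_c = (1260.00)(45.00) + (3600.00)(15.00) + (1920.00)(46.00) = 199020.00 mm³
x_c = 353300.00 / 6780.00 = 52.11 mm
y_c = 199020.00 / 6780.00 = 29.35 mm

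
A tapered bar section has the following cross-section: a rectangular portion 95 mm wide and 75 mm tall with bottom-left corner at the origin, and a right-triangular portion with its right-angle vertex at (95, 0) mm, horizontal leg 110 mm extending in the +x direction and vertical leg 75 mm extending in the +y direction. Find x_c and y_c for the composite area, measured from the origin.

rectangular portion: A = 95 × 75 = 7125.00, centroid at (47.50, 37.50).
triangular portion: A = ½·110·75 = 4125.00, centroid at (131.67, 25.00).
ΣA = 11250.00 mm²
ΣAx_c = (7125.00)(47.50) + (4125.00)(131.67) = 881562.50 mm³
ΣAy_c = (7125.00)(37.50) + (4125.00)(25.00) = 370312.50 mm³
x_c = 881562.50 / 11250.00 = 78.36 mm
y_c = 370312.50 / 11250.00 = 32.92 mm

x_c = 78.36 mm, y_c = 32.92 mm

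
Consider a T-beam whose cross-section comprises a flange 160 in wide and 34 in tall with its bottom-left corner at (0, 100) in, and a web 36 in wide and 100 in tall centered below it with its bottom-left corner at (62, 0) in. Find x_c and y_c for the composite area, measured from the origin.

x_c = 80.00 in, y_c = 90.32 in

Part | A | x̄ᵢ | ȳᵢ | A·x̄ᵢ | A·ȳᵢ
web | 3600.00 | 80.00 | 50.00 | 288000.00 | 180000.00
flange | 5440.00 | 80.00 | 117.00 | 435200.00 | 636480.00
Σ | 9040.00 |  |  | 723200.00 | 816480.00
x_c = 723200.00 / 9040.00 = 80.00 in
y_c = 816480.00 / 9040.00 = 90.32 in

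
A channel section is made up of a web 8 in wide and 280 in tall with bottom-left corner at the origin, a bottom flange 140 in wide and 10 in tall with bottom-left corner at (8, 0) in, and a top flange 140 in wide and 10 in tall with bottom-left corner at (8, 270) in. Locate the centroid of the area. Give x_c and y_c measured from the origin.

Part | A | x̄ᵢ | ȳᵢ | A·x̄ᵢ | A·ȳᵢ
web | 2240.00 | 4.00 | 140.00 | 8960.00 | 313600.00
bottom flange | 1400.00 | 78.00 | 5.00 | 109200.00 | 7000.00
top flange | 1400.00 | 78.00 | 275.00 | 109200.00 | 385000.00
Σ | 5040.00 |  |  | 227360.00 | 705600.00
x_c = 227360.00 / 5040.00 = 45.11 in
y_c = 705600.00 / 5040.00 = 140.00 in

x_c = 45.11 in, y_c = 140.00 in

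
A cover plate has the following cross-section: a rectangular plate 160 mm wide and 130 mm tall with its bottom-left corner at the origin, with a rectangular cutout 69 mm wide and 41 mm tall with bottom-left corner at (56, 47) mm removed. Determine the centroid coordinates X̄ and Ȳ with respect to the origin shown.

X̄ = 78.35 mm, Ȳ = 64.61 mm

plate: A = 160 × 130 = 20800.00, centroid at (80.00, 65.00).
hole: A = −(69 × 41) = -2829.00, centroid at (90.50, 67.50).
ΣA = 17971.00 mm²
ΣAX̄ = (20800.00)(80.00) + (-2829.00)(90.50) = 1407975.50 mm³
ΣAȲ = (20800.00)(65.00) + (-2829.00)(67.50) = 1161042.50 mm³
X̄ = 1407975.50 / 17971.00 = 78.35 mm
Ȳ = 1161042.50 / 17971.00 = 64.61 mm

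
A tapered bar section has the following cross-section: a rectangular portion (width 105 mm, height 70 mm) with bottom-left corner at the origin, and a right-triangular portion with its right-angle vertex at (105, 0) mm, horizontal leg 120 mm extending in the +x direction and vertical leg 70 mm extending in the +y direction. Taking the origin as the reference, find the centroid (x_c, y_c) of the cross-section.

x_c = 86.14 mm, y_c = 30.76 mm

rectangular portion: A = 105 × 70 = 7350.00, centroid at (52.50, 35.00).
triangular portion: A = ½·120·70 = 4200.00, centroid at (145.00, 23.33).
ΣA = 11550.00 mm², ΣAx_c = 994875.00 mm³, ΣAy_c = 355250.00 mm³.
x_c = 994875.00/11550.00 = 86.14 mm; y_c = 355250.00/11550.00 = 30.76 mm.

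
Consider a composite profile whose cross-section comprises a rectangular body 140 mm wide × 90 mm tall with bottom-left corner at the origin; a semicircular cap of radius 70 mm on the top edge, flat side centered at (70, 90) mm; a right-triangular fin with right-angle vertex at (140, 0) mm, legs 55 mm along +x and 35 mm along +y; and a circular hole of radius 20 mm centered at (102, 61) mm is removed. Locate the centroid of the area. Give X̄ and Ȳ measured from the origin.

X̄ = 72.24 mm, Ȳ = 71.14 mm

rectangular body: A = 140 × 90 = 12600.00, centroid at (70.00, 45.00).
semicircular top: A = ½π·70² = 7696.90, centroid at (70.00, 119.71).
triangular fin: A = ½·55·35 = 962.50, centroid at (158.33, 11.67).
hole: A = −π·20² = -1256.64, centroid at (102.00, 61.00).
ΣA = 20002.76 mm²
ΣAX̄ = (12600.00)(70.00) + (7696.90)(70.00) + (962.50)(158.33) + (-1256.64)(102.00) = 1445001.99 mm³
ΣAȲ = (12600.00)(45.00) + (7696.90)(119.71) + (962.50)(11.67) + (-1256.64)(61.00) = 1422962.15 mm³
X̄ = 1445001.99 / 20002.76 = 72.24 mm
Ȳ = 1422962.15 / 20002.76 = 71.14 mm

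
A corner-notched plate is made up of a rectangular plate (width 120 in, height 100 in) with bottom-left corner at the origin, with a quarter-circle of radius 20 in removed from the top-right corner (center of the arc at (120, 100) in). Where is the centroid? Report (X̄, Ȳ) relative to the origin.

X̄ = 58.62 in, Ȳ = 48.88 in

plate: A = 120 × 100 = 12000.00, centroid at (60.00, 50.00).
removed quarter-circle: A = −¼π·20² = -314.16, centroid at (111.51, 91.51).
ΣA = 11685.84 in²
ΣAX̄ = (12000.00)(60.00) + (-314.16)(111.51) = 684967.55 in³
ΣAȲ = (12000.00)(50.00) + (-314.16)(91.51) = 571250.74 in³
X̄ = 684967.55 / 11685.84 = 58.62 in
Ȳ = 571250.74 / 11685.84 = 48.88 in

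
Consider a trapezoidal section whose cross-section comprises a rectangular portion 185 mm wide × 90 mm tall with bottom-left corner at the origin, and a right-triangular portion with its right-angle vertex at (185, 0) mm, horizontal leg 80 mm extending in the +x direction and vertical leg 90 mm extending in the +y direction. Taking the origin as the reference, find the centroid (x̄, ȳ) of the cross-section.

Part | A | x̄ᵢ | ȳᵢ | A·x̄ᵢ | A·ȳᵢ
rectangular portion | 16650.00 | 92.50 | 45.00 | 1540125.00 | 749250.00
triangular portion | 3600.00 | 211.67 | 30.00 | 762000.00 | 108000.00
Σ | 20250.00 |  |  | 2302125.00 | 857250.00
x̄ = 2302125.00 / 20250.00 = 113.69 mm
ȳ = 857250.00 / 20250.00 = 42.33 mm

x̄ = 113.69 mm, ȳ = 42.33 mm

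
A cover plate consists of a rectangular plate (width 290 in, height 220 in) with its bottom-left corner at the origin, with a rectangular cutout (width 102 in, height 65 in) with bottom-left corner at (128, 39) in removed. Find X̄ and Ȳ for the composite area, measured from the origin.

plate: A = 290 × 220 = 63800.00, centroid at (145.00, 110.00).
hole: A = −(102 × 65) = -6630.00, centroid at (179.00, 71.50).
ΣA = 57170.00 in²
ΣAX̄ = (63800.00)(145.00) + (-6630.00)(179.00) = 8064230.00 in³
ΣAȲ = (63800.00)(110.00) + (-6630.00)(71.50) = 6543955.00 in³
X̄ = 8064230.00 / 57170.00 = 141.06 in
Ȳ = 6543955.00 / 57170.00 = 114.46 in

X̄ = 141.06 in, Ȳ = 114.46 in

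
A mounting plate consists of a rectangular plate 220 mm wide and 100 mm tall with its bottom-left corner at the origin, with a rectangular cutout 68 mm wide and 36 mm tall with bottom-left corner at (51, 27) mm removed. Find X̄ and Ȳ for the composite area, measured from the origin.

plate: A = 220 × 100 = 22000.00, centroid at (110.00, 50.00).
hole: A = −(68 × 36) = -2448.00, centroid at (85.00, 45.00).
ΣA = 19552.00 mm², ΣAX̄ = 2211920.00 mm³, ΣAȲ = 989840.00 mm³.
X̄ = 2211920.00/19552.00 = 113.13 mm; Ȳ = 989840.00/19552.00 = 50.63 mm.

X̄ = 113.13 mm, Ȳ = 50.63 mm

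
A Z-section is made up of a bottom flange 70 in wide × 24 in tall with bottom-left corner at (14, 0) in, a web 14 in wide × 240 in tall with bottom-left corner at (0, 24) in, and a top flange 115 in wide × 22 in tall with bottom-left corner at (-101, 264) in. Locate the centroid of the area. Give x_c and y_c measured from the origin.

bottom flange: A = 70 × 24 = 1680.00, centroid at (49.00, 12.00).
web: A = 14 × 240 = 3360.00, centroid at (7.00, 144.00).
top flange: A = 115 × 22 = 2530.00, centroid at (-43.50, 275.00).
ΣA = 7570.00 in²
ΣAx_c = (1680.00)(49.00) + (3360.00)(7.00) + (2530.00)(-43.50) = -4215.00 in³
ΣAy_c = (1680.00)(12.00) + (3360.00)(144.00) + (2530.00)(275.00) = 1199750.00 in³
x_c = -4215.00 / 7570.00 = -0.56 in
y_c = 1199750.00 / 7570.00 = 158.49 in

x_c = -0.56 in, y_c = 158.49 in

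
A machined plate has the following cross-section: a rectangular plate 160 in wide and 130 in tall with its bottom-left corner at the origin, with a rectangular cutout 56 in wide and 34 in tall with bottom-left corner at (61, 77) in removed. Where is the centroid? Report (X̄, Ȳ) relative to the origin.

X̄ = 79.09 in, Ȳ = 62.08 in

plate: A = 160 × 130 = 20800.00, centroid at (80.00, 65.00).
hole: A = −(56 × 34) = -1904.00, centroid at (89.00, 94.00).
ΣA = 18896.00 in², ΣAX̄ = 1494544.00 in³, ΣAȲ = 1173024.00 in³.
X̄ = 1494544.00/18896.00 = 79.09 in; Ȳ = 1173024.00/18896.00 = 62.08 in.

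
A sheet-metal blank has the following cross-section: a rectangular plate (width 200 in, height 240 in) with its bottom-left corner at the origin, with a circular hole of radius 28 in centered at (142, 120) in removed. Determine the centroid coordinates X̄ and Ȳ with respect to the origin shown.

Part | A | x̄ᵢ | ȳᵢ | A·x̄ᵢ | A·ȳᵢ
plate | 48000.00 | 100.00 | 120.00 | 4800000.00 | 5760000.00
hole | -2463.01 | 142.00 | 120.00 | -349747.23 | -295561.04
Σ | 45536.99 |  |  | 4450252.77 | 5464438.96
X̄ = 4450252.77 / 45536.99 = 97.73 in
Ȳ = 5464438.96 / 45536.99 = 120.00 in

X̄ = 97.73 in, Ȳ = 120.00 in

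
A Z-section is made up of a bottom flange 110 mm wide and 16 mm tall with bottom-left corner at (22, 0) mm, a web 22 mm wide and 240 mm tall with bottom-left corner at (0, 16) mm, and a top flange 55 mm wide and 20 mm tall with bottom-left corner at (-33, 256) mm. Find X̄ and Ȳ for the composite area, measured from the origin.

bottom flange: A = 110 × 16 = 1760.00, centroid at (77.00, 8.00).
web: A = 22 × 240 = 5280.00, centroid at (11.00, 136.00).
top flange: A = 55 × 20 = 1100.00, centroid at (-5.50, 266.00).
ΣA = 8140.00 mm², ΣAX̄ = 187550.00 mm³, ΣAȲ = 1024760.00 mm³.
X̄ = 187550.00/8140.00 = 23.04 mm; Ȳ = 1024760.00/8140.00 = 125.89 mm.

X̄ = 23.04 mm, Ȳ = 125.89 mm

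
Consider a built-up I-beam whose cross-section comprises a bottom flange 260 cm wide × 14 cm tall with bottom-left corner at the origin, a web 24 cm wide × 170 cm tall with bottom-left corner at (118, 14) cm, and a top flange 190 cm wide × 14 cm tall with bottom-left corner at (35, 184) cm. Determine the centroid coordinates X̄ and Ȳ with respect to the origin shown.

bottom flange: A = 260 × 14 = 3640.00, centroid at (130.00, 7.00).
web: A = 24 × 170 = 4080.00, centroid at (130.00, 99.00).
top flange: A = 190 × 14 = 2660.00, centroid at (130.00, 191.00).
ΣA = 10380.00 cm², ΣAX̄ = 1349400.00 cm³, ΣAȲ = 937460.00 cm³.
X̄ = 1349400.00/10380.00 = 130.00 cm; Ȳ = 937460.00/10380.00 = 90.31 cm.

X̄ = 130.00 cm, Ȳ = 90.31 cm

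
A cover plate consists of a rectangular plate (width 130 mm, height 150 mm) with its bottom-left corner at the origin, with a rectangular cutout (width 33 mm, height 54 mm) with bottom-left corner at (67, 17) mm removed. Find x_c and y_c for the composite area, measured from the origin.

x_c = 63.14 mm, y_c = 78.12 mm

plate: A = 130 × 150 = 19500.00, centroid at (65.00, 75.00).
hole: A = −(33 × 54) = -1782.00, centroid at (83.50, 44.00).
ΣA = 17718.00 mm², ΣAx_c = 1118703.00 mm³, ΣAy_c = 1384092.00 mm³.
x_c = 1118703.00/17718.00 = 63.14 mm; y_c = 1384092.00/17718.00 = 78.12 mm.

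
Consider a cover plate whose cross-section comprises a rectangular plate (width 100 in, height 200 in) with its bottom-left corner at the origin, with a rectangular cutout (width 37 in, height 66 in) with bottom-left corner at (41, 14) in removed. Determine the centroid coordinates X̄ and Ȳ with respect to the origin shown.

X̄ = 48.68 in, Ȳ = 107.37 in

plate: A = 100 × 200 = 20000.00, centroid at (50.00, 100.00).
hole: A = −(37 × 66) = -2442.00, centroid at (59.50, 47.00).
ΣA = 17558.00 in², ΣAX̄ = 854701.00 in³, ΣAȲ = 1885226.00 in³.
X̄ = 854701.00/17558.00 = 48.68 in; Ȳ = 1885226.00/17558.00 = 107.37 in.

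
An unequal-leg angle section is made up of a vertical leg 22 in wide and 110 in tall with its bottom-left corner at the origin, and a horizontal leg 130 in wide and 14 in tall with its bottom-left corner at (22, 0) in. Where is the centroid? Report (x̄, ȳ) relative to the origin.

x̄ = 43.62 in, ȳ = 34.40 in

Part | A | x̄ᵢ | ȳᵢ | A·x̄ᵢ | A·ȳᵢ
vertical leg | 2420.00 | 11.00 | 55.00 | 26620.00 | 133100.00
horizontal leg | 1820.00 | 87.00 | 7.00 | 158340.00 | 12740.00
Σ | 4240.00 |  |  | 184960.00 | 145840.00
x̄ = 184960.00 / 4240.00 = 43.62 in
ȳ = 145840.00 / 4240.00 = 34.40 in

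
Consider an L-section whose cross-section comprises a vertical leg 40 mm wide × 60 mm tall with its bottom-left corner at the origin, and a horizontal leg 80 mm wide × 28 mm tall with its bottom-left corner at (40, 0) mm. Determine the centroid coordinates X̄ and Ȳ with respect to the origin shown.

X̄ = 48.97 mm, Ȳ = 22.28 mm

vertical leg: A = 40 × 60 = 2400.00, centroid at (20.00, 30.00).
horizontal leg: A = 80 × 28 = 2240.00, centroid at (80.00, 14.00).
ΣA = 4640.00 mm²
ΣAX̄ = (2400.00)(20.00) + (2240.00)(80.00) = 227200.00 mm³
ΣAȲ = (2400.00)(30.00) + (2240.00)(14.00) = 103360.00 mm³
X̄ = 227200.00 / 4640.00 = 48.97 mm
Ȳ = 103360.00 / 4640.00 = 22.28 mm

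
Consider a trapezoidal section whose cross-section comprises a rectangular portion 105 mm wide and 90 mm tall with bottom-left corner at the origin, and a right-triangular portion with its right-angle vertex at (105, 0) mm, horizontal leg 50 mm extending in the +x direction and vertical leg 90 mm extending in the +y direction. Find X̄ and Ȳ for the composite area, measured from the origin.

rectangular portion: A = 105 × 90 = 9450.00, centroid at (52.50, 45.00).
triangular portion: A = ½·50·90 = 2250.00, centroid at (121.67, 30.00).
ΣA = 11700.00 mm²
ΣAX̄ = (9450.00)(52.50) + (2250.00)(121.67) = 769875.00 mm³
ΣAȲ = (9450.00)(45.00) + (2250.00)(30.00) = 492750.00 mm³
X̄ = 769875.00 / 11700.00 = 65.80 mm
Ȳ = 492750.00 / 11700.00 = 42.12 mm

X̄ = 65.80 mm, Ȳ = 42.12 mm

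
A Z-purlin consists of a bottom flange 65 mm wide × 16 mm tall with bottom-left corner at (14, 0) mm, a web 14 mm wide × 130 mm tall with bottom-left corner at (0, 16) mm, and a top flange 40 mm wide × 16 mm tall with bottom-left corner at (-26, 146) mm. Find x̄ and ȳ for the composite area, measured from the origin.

bottom flange: A = 65 × 16 = 1040.00, centroid at (46.50, 8.00).
web: A = 14 × 130 = 1820.00, centroid at (7.00, 81.00).
top flange: A = 40 × 16 = 640.00, centroid at (-6.00, 154.00).
ΣA = 3500.00 mm²
ΣAx̄ = (1040.00)(46.50) + (1820.00)(7.00) + (640.00)(-6.00) = 57260.00 mm³
ΣAȳ = (1040.00)(8.00) + (1820.00)(81.00) + (640.00)(154.00) = 254300.00 mm³
x̄ = 57260.00 / 3500.00 = 16.36 mm
ȳ = 254300.00 / 3500.00 = 72.66 mm

x̄ = 16.36 mm, ȳ = 72.66 mm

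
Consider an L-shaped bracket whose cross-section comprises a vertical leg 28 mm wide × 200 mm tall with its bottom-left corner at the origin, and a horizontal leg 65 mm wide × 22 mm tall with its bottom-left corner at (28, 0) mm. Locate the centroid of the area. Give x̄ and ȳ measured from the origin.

x̄ = 23.46 mm, ȳ = 81.90 mm

Part | A | x̄ᵢ | ȳᵢ | A·x̄ᵢ | A·ȳᵢ
vertical leg | 5600.00 | 14.00 | 100.00 | 78400.00 | 560000.00
horizontal leg | 1430.00 | 60.50 | 11.00 | 86515.00 | 15730.00
Σ | 7030.00 |  |  | 164915.00 | 575730.00
x̄ = 164915.00 / 7030.00 = 23.46 mm
ȳ = 575730.00 / 7030.00 = 81.90 mm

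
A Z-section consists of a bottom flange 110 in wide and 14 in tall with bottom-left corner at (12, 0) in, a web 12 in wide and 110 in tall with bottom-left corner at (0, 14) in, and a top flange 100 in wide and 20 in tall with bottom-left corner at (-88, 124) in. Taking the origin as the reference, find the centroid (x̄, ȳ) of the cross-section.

x̄ = 7.22 in, ȳ = 76.10 in

Part | A | x̄ᵢ | ȳᵢ | A·x̄ᵢ | A·ȳᵢ
bottom flange | 1540.00 | 67.00 | 7.00 | 103180.00 | 10780.00
web | 1320.00 | 6.00 | 69.00 | 7920.00 | 91080.00
top flange | 2000.00 | -38.00 | 134.00 | -76000.00 | 268000.00
Σ | 4860.00 |  |  | 35100.00 | 369860.00
x̄ = 35100.00 / 4860.00 = 7.22 in
ȳ = 369860.00 / 4860.00 = 76.10 in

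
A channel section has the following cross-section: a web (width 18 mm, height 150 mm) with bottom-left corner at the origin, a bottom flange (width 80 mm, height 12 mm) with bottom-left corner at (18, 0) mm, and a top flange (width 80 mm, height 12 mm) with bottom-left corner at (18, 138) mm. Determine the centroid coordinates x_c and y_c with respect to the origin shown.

x_c = 29.36 mm, y_c = 75.00 mm

web: A = 18 × 150 = 2700.00, centroid at (9.00, 75.00).
bottom flange: A = 80 × 12 = 960.00, centroid at (58.00, 6.00).
top flange: A = 80 × 12 = 960.00, centroid at (58.00, 144.00).
ΣA = 4620.00 mm²
ΣAx_c = (2700.00)(9.00) + (960.00)(58.00) + (960.00)(58.00) = 135660.00 mm³
ΣAy_c = (2700.00)(75.00) + (960.00)(6.00) + (960.00)(144.00) = 346500.00 mm³
x_c = 135660.00 / 4620.00 = 29.36 mm
y_c = 346500.00 / 4620.00 = 75.00 mm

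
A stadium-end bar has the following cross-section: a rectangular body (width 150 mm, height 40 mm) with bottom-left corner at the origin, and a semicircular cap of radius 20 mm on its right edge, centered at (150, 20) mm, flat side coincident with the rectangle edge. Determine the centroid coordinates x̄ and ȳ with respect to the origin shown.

rectangular body: A = 150 × 40 = 6000.00, centroid at (75.00, 20.00).
semicircular end: A = ½π·20² = 628.32, centroid at (158.49, 20.00).
ΣA = 6628.32 mm²
ΣAx̄ = (6000.00)(75.00) + (628.32)(158.49) = 549581.11 mm³
ΣAȳ = (6000.00)(20.00) + (628.32)(20.00) = 132566.37 mm³
x̄ = 549581.11 / 6628.32 = 82.91 mm
ȳ = 132566.37 / 6628.32 = 20.00 mm

x̄ = 82.91 mm, ȳ = 20.00 mm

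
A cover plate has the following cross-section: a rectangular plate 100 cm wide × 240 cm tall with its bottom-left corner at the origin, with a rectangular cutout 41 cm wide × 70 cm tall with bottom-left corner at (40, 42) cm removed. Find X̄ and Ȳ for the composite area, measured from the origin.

Part | A | x̄ᵢ | ȳᵢ | A·x̄ᵢ | A·ȳᵢ
plate | 24000.00 | 50.00 | 120.00 | 1200000.00 | 2880000.00
hole | -2870.00 | 60.50 | 77.00 | -173635.00 | -220990.00
Σ | 21130.00 |  |  | 1026365.00 | 2659010.00
X̄ = 1026365.00 / 21130.00 = 48.57 cm
Ȳ = 2659010.00 / 21130.00 = 125.84 cm

X̄ = 48.57 cm, Ȳ = 125.84 cm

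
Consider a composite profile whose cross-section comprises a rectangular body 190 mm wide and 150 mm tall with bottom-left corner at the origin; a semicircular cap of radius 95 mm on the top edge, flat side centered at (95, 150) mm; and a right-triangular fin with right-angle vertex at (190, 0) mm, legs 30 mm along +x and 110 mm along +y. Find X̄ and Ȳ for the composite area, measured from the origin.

Part | A | x̄ᵢ | ȳᵢ | A·x̄ᵢ | A·ȳᵢ
rectangular body | 28500.00 | 95.00 | 75.00 | 2707500.00 | 2137500.00
semicircular top | 14176.44 | 95.00 | 190.32 | 1346761.50 | 2698048.86
triangular fin | 1650.00 | 200.00 | 36.67 | 330000.00 | 60500.00
Σ | 44326.44 |  |  | 4384261.50 | 4896048.86
X̄ = 4384261.50 / 44326.44 = 98.91 mm
Ȳ = 4896048.86 / 44326.44 = 110.45 mm

X̄ = 98.91 mm, Ȳ = 110.45 mm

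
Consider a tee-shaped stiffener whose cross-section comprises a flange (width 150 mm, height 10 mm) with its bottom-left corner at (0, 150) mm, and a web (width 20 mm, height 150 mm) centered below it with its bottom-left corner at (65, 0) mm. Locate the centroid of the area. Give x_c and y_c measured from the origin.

x_c = 75.00 mm, y_c = 101.67 mm

web: A = 20 × 150 = 3000.00, centroid at (75.00, 75.00).
flange: A = 150 × 10 = 1500.00, centroid at (75.00, 155.00).
ΣA = 4500.00 mm², ΣAx_c = 337500.00 mm³, ΣAy_c = 457500.00 mm³.
x_c = 337500.00/4500.00 = 75.00 mm; y_c = 457500.00/4500.00 = 101.67 mm.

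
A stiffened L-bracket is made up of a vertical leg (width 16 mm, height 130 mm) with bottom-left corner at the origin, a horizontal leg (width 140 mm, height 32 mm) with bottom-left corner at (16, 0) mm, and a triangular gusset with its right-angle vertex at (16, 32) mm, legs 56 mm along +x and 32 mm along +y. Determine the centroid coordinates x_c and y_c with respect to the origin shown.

vertical leg: A = 16 × 130 = 2080.00, centroid at (8.00, 65.00).
horizontal leg: A = 140 × 32 = 4480.00, centroid at (86.00, 16.00).
gusset: A = ½·56·32 = 896.00, centroid at (34.67, 42.67).
ΣA = 7456.00 mm², ΣAx_c = 432981.33 mm³, ΣAy_c = 245109.33 mm³.
x_c = 432981.33/7456.00 = 58.07 mm; y_c = 245109.33/7456.00 = 32.87 mm.

x_c = 58.07 mm, y_c = 32.87 mm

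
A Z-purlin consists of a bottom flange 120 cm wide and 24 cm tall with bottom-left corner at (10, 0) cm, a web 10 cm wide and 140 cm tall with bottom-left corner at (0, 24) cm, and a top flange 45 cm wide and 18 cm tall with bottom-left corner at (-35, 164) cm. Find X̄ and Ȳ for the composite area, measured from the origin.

bottom flange: A = 120 × 24 = 2880.00, centroid at (70.00, 12.00).
web: A = 10 × 140 = 1400.00, centroid at (5.00, 94.00).
top flange: A = 45 × 18 = 810.00, centroid at (-12.50, 173.00).
ΣA = 5090.00 cm², ΣAX̄ = 198475.00 cm³, ΣAȲ = 306290.00 cm³.
X̄ = 198475.00/5090.00 = 38.99 cm; Ȳ = 306290.00/5090.00 = 60.17 cm.

X̄ = 38.99 cm, Ȳ = 60.17 cm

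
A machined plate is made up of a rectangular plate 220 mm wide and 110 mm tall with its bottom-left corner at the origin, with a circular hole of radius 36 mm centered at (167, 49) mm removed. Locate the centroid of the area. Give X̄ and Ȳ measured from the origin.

X̄ = 98.47 mm, Ȳ = 56.21 mm

plate: A = 220 × 110 = 24200.00, centroid at (110.00, 55.00).
hole: A = −π·36² = -4071.50, centroid at (167.00, 49.00).
ΣA = 20128.50 mm²
ΣAX̄ = (24200.00)(110.00) + (-4071.50)(167.00) = 1982058.82 mm³
ΣAȲ = (24200.00)(55.00) + (-4071.50)(49.00) = 1131496.30 mm³
X̄ = 1982058.82 / 20128.50 = 98.47 mm
Ȳ = 1131496.30 / 20128.50 = 56.21 mm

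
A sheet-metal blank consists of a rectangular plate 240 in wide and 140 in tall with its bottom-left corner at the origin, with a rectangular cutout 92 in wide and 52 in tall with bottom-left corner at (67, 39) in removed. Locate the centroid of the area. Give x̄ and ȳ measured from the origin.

x̄ = 121.16 in, ȳ = 70.83 in

plate: A = 240 × 140 = 33600.00, centroid at (120.00, 70.00).
hole: A = −(92 × 52) = -4784.00, centroid at (113.00, 65.00).
ΣA = 28816.00 in²
ΣAx̄ = (33600.00)(120.00) + (-4784.00)(113.00) = 3491408.00 in³
ΣAȳ = (33600.00)(70.00) + (-4784.00)(65.00) = 2041040.00 in³
x̄ = 3491408.00 / 28816.00 = 121.16 in
ȳ = 2041040.00 / 28816.00 = 70.83 in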